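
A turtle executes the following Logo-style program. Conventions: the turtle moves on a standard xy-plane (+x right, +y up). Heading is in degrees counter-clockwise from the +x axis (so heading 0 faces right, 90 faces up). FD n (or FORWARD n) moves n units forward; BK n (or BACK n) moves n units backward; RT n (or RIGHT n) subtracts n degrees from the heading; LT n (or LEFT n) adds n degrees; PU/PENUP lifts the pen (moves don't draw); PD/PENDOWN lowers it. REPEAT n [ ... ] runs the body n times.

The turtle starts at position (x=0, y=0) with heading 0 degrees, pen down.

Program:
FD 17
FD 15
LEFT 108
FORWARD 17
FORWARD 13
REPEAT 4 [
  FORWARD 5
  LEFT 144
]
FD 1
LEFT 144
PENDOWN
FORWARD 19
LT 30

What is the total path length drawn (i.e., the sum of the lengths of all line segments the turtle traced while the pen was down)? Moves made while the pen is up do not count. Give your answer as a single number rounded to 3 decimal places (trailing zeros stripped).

Executing turtle program step by step:
Start: pos=(0,0), heading=0, pen down
FD 17: (0,0) -> (17,0) [heading=0, draw]
FD 15: (17,0) -> (32,0) [heading=0, draw]
LT 108: heading 0 -> 108
FD 17: (32,0) -> (26.747,16.168) [heading=108, draw]
FD 13: (26.747,16.168) -> (22.729,28.532) [heading=108, draw]
REPEAT 4 [
  -- iteration 1/4 --
  FD 5: (22.729,28.532) -> (21.184,33.287) [heading=108, draw]
  LT 144: heading 108 -> 252
  -- iteration 2/4 --
  FD 5: (21.184,33.287) -> (19.639,28.532) [heading=252, draw]
  LT 144: heading 252 -> 36
  -- iteration 3/4 --
  FD 5: (19.639,28.532) -> (23.684,31.471) [heading=36, draw]
  LT 144: heading 36 -> 180
  -- iteration 4/4 --
  FD 5: (23.684,31.471) -> (18.684,31.471) [heading=180, draw]
  LT 144: heading 180 -> 324
]
FD 1: (18.684,31.471) -> (19.493,30.883) [heading=324, draw]
LT 144: heading 324 -> 108
PD: pen down
FD 19: (19.493,30.883) -> (13.622,48.953) [heading=108, draw]
LT 30: heading 108 -> 138
Final: pos=(13.622,48.953), heading=138, 10 segment(s) drawn

Segment lengths:
  seg 1: (0,0) -> (17,0), length = 17
  seg 2: (17,0) -> (32,0), length = 15
  seg 3: (32,0) -> (26.747,16.168), length = 17
  seg 4: (26.747,16.168) -> (22.729,28.532), length = 13
  seg 5: (22.729,28.532) -> (21.184,33.287), length = 5
  seg 6: (21.184,33.287) -> (19.639,28.532), length = 5
  seg 7: (19.639,28.532) -> (23.684,31.471), length = 5
  seg 8: (23.684,31.471) -> (18.684,31.471), length = 5
  seg 9: (18.684,31.471) -> (19.493,30.883), length = 1
  seg 10: (19.493,30.883) -> (13.622,48.953), length = 19
Total = 102

Answer: 102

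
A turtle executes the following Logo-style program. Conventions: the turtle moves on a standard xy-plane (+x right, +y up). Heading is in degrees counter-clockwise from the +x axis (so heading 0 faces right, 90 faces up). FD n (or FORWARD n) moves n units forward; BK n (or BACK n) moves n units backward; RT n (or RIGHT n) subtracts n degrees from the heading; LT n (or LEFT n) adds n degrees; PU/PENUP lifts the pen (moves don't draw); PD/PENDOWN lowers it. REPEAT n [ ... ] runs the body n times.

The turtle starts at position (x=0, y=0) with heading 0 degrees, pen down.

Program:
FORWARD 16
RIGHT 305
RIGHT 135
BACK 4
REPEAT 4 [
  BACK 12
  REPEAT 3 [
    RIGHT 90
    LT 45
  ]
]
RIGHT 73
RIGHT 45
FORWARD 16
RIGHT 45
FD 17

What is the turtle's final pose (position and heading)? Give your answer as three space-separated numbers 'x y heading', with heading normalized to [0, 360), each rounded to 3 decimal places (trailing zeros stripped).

Answer: 41.051 -3.471 297

Derivation:
Executing turtle program step by step:
Start: pos=(0,0), heading=0, pen down
FD 16: (0,0) -> (16,0) [heading=0, draw]
RT 305: heading 0 -> 55
RT 135: heading 55 -> 280
BK 4: (16,0) -> (15.305,3.939) [heading=280, draw]
REPEAT 4 [
  -- iteration 1/4 --
  BK 12: (15.305,3.939) -> (13.222,15.757) [heading=280, draw]
  REPEAT 3 [
    -- iteration 1/3 --
    RT 90: heading 280 -> 190
    LT 45: heading 190 -> 235
    -- iteration 2/3 --
    RT 90: heading 235 -> 145
    LT 45: heading 145 -> 190
    -- iteration 3/3 --
    RT 90: heading 190 -> 100
    LT 45: heading 100 -> 145
  ]
  -- iteration 2/4 --
  BK 12: (13.222,15.757) -> (23.051,8.874) [heading=145, draw]
  REPEAT 3 [
    -- iteration 1/3 --
    RT 90: heading 145 -> 55
    LT 45: heading 55 -> 100
    -- iteration 2/3 --
    RT 90: heading 100 -> 10
    LT 45: heading 10 -> 55
    -- iteration 3/3 --
    RT 90: heading 55 -> 325
    LT 45: heading 325 -> 10
  ]
  -- iteration 3/4 --
  BK 12: (23.051,8.874) -> (11.234,6.79) [heading=10, draw]
  REPEAT 3 [
    -- iteration 1/3 --
    RT 90: heading 10 -> 280
    LT 45: heading 280 -> 325
    -- iteration 2/3 --
    RT 90: heading 325 -> 235
    LT 45: heading 235 -> 280
    -- iteration 3/3 --
    RT 90: heading 280 -> 190
    LT 45: heading 190 -> 235
  ]
  -- iteration 4/4 --
  BK 12: (11.234,6.79) -> (18.117,16.62) [heading=235, draw]
  REPEAT 3 [
    -- iteration 1/3 --
    RT 90: heading 235 -> 145
    LT 45: heading 145 -> 190
    -- iteration 2/3 --
    RT 90: heading 190 -> 100
    LT 45: heading 100 -> 145
    -- iteration 3/3 --
    RT 90: heading 145 -> 55
    LT 45: heading 55 -> 100
  ]
]
RT 73: heading 100 -> 27
RT 45: heading 27 -> 342
FD 16: (18.117,16.62) -> (33.334,11.676) [heading=342, draw]
RT 45: heading 342 -> 297
FD 17: (33.334,11.676) -> (41.051,-3.471) [heading=297, draw]
Final: pos=(41.051,-3.471), heading=297, 8 segment(s) drawn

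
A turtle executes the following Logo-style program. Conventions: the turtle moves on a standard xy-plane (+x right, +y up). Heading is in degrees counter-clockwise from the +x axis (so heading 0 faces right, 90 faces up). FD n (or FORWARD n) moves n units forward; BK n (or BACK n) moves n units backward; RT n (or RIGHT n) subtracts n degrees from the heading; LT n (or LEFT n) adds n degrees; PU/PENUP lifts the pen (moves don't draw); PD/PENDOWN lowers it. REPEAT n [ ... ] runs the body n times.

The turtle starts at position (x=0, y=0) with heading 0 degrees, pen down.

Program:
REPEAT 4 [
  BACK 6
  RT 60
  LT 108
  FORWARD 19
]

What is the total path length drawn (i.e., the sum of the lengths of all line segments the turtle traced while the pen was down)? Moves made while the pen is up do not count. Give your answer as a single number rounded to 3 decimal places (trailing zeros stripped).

Executing turtle program step by step:
Start: pos=(0,0), heading=0, pen down
REPEAT 4 [
  -- iteration 1/4 --
  BK 6: (0,0) -> (-6,0) [heading=0, draw]
  RT 60: heading 0 -> 300
  LT 108: heading 300 -> 48
  FD 19: (-6,0) -> (6.713,14.12) [heading=48, draw]
  -- iteration 2/4 --
  BK 6: (6.713,14.12) -> (2.699,9.661) [heading=48, draw]
  RT 60: heading 48 -> 348
  LT 108: heading 348 -> 96
  FD 19: (2.699,9.661) -> (0.713,28.557) [heading=96, draw]
  -- iteration 3/4 --
  BK 6: (0.713,28.557) -> (1.34,22.59) [heading=96, draw]
  RT 60: heading 96 -> 36
  LT 108: heading 36 -> 144
  FD 19: (1.34,22.59) -> (-14.031,33.758) [heading=144, draw]
  -- iteration 4/4 --
  BK 6: (-14.031,33.758) -> (-9.177,30.231) [heading=144, draw]
  RT 60: heading 144 -> 84
  LT 108: heading 84 -> 192
  FD 19: (-9.177,30.231) -> (-27.762,26.281) [heading=192, draw]
]
Final: pos=(-27.762,26.281), heading=192, 8 segment(s) drawn

Segment lengths:
  seg 1: (0,0) -> (-6,0), length = 6
  seg 2: (-6,0) -> (6.713,14.12), length = 19
  seg 3: (6.713,14.12) -> (2.699,9.661), length = 6
  seg 4: (2.699,9.661) -> (0.713,28.557), length = 19
  seg 5: (0.713,28.557) -> (1.34,22.59), length = 6
  seg 6: (1.34,22.59) -> (-14.031,33.758), length = 19
  seg 7: (-14.031,33.758) -> (-9.177,30.231), length = 6
  seg 8: (-9.177,30.231) -> (-27.762,26.281), length = 19
Total = 100

Answer: 100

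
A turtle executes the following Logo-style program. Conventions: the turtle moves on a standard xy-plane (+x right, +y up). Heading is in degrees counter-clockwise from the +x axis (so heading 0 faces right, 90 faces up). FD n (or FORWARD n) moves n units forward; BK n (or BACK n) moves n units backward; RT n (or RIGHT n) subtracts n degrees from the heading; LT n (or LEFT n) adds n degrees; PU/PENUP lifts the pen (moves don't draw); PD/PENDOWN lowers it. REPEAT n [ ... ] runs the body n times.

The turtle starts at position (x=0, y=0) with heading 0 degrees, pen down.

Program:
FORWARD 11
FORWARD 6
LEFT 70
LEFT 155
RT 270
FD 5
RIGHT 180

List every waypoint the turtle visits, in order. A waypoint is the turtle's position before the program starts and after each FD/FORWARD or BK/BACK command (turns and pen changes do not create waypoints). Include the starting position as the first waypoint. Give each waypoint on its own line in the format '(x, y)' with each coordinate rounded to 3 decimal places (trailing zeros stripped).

Executing turtle program step by step:
Start: pos=(0,0), heading=0, pen down
FD 11: (0,0) -> (11,0) [heading=0, draw]
FD 6: (11,0) -> (17,0) [heading=0, draw]
LT 70: heading 0 -> 70
LT 155: heading 70 -> 225
RT 270: heading 225 -> 315
FD 5: (17,0) -> (20.536,-3.536) [heading=315, draw]
RT 180: heading 315 -> 135
Final: pos=(20.536,-3.536), heading=135, 3 segment(s) drawn
Waypoints (4 total):
(0, 0)
(11, 0)
(17, 0)
(20.536, -3.536)

Answer: (0, 0)
(11, 0)
(17, 0)
(20.536, -3.536)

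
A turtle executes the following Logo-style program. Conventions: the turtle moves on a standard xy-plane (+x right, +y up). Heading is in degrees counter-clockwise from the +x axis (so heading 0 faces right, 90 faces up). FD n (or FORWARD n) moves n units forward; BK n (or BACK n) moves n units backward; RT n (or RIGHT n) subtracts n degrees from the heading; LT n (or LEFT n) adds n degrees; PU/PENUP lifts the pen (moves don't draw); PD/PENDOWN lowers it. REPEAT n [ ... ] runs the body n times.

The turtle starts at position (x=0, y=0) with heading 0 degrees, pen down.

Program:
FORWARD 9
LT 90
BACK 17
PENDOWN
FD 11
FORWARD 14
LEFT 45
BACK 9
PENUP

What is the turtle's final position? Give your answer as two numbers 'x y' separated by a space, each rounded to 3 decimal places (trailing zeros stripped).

Executing turtle program step by step:
Start: pos=(0,0), heading=0, pen down
FD 9: (0,0) -> (9,0) [heading=0, draw]
LT 90: heading 0 -> 90
BK 17: (9,0) -> (9,-17) [heading=90, draw]
PD: pen down
FD 11: (9,-17) -> (9,-6) [heading=90, draw]
FD 14: (9,-6) -> (9,8) [heading=90, draw]
LT 45: heading 90 -> 135
BK 9: (9,8) -> (15.364,1.636) [heading=135, draw]
PU: pen up
Final: pos=(15.364,1.636), heading=135, 5 segment(s) drawn

Answer: 15.364 1.636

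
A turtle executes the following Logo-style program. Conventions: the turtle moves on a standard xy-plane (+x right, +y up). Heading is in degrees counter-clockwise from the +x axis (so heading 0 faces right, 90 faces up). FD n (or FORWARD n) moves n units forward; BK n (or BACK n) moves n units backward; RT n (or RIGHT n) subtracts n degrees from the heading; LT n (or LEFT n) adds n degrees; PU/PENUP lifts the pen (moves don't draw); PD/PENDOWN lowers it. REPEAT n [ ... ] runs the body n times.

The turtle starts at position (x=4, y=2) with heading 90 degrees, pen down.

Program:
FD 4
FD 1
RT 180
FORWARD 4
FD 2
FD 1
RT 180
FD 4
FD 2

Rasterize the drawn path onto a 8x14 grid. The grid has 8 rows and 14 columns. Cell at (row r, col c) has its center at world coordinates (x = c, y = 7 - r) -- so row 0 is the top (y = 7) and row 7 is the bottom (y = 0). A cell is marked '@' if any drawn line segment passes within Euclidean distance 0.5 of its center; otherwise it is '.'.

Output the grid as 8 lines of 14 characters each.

Answer: ....@.........
....@.........
....@.........
....@.........
....@.........
....@.........
....@.........
....@.........

Derivation:
Segment 0: (4,2) -> (4,6)
Segment 1: (4,6) -> (4,7)
Segment 2: (4,7) -> (4,3)
Segment 3: (4,3) -> (4,1)
Segment 4: (4,1) -> (4,0)
Segment 5: (4,0) -> (4,4)
Segment 6: (4,4) -> (4,6)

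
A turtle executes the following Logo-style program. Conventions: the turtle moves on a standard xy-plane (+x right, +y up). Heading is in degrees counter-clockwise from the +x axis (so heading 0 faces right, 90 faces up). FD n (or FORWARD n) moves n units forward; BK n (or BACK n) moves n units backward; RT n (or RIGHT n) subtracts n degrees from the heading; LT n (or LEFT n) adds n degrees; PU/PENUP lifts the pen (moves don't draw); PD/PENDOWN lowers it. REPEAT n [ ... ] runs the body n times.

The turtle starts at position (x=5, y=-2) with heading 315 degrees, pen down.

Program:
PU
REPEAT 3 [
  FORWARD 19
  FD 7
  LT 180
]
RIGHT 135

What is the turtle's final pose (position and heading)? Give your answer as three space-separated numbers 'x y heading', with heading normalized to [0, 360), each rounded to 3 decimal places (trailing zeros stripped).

Answer: 23.385 -20.385 0

Derivation:
Executing turtle program step by step:
Start: pos=(5,-2), heading=315, pen down
PU: pen up
REPEAT 3 [
  -- iteration 1/3 --
  FD 19: (5,-2) -> (18.435,-15.435) [heading=315, move]
  FD 7: (18.435,-15.435) -> (23.385,-20.385) [heading=315, move]
  LT 180: heading 315 -> 135
  -- iteration 2/3 --
  FD 19: (23.385,-20.385) -> (9.95,-6.95) [heading=135, move]
  FD 7: (9.95,-6.95) -> (5,-2) [heading=135, move]
  LT 180: heading 135 -> 315
  -- iteration 3/3 --
  FD 19: (5,-2) -> (18.435,-15.435) [heading=315, move]
  FD 7: (18.435,-15.435) -> (23.385,-20.385) [heading=315, move]
  LT 180: heading 315 -> 135
]
RT 135: heading 135 -> 0
Final: pos=(23.385,-20.385), heading=0, 0 segment(s) drawn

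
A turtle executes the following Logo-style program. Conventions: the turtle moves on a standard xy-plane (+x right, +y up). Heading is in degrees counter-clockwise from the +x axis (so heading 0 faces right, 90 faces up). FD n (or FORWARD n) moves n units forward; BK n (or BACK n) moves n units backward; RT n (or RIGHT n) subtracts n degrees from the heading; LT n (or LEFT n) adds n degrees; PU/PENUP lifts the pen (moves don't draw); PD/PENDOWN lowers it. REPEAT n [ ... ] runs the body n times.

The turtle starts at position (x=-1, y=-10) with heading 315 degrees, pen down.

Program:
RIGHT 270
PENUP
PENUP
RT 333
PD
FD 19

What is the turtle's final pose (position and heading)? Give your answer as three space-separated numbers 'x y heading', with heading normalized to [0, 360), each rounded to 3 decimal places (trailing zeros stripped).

Executing turtle program step by step:
Start: pos=(-1,-10), heading=315, pen down
RT 270: heading 315 -> 45
PU: pen up
PU: pen up
RT 333: heading 45 -> 72
PD: pen down
FD 19: (-1,-10) -> (4.871,8.07) [heading=72, draw]
Final: pos=(4.871,8.07), heading=72, 1 segment(s) drawn

Answer: 4.871 8.07 72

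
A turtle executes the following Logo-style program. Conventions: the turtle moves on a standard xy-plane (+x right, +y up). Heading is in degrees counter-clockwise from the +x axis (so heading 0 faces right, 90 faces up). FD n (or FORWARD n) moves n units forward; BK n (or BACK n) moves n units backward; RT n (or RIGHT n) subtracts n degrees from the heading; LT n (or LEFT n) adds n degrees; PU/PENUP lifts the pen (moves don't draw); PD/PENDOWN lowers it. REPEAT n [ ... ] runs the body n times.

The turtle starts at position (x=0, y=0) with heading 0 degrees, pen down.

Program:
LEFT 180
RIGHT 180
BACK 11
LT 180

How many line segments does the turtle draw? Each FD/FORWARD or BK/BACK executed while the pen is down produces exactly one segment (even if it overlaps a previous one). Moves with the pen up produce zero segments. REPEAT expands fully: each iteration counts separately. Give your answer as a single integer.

Answer: 1

Derivation:
Executing turtle program step by step:
Start: pos=(0,0), heading=0, pen down
LT 180: heading 0 -> 180
RT 180: heading 180 -> 0
BK 11: (0,0) -> (-11,0) [heading=0, draw]
LT 180: heading 0 -> 180
Final: pos=(-11,0), heading=180, 1 segment(s) drawn
Segments drawn: 1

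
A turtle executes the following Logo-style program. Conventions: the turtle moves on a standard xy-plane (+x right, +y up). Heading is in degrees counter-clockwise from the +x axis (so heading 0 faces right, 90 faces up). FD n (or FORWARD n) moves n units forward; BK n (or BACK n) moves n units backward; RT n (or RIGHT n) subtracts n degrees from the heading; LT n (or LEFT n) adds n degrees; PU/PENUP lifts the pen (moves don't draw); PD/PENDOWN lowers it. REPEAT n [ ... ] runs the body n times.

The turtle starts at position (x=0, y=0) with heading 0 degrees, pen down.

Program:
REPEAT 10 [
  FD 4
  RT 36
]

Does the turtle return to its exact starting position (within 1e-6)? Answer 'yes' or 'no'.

Executing turtle program step by step:
Start: pos=(0,0), heading=0, pen down
REPEAT 10 [
  -- iteration 1/10 --
  FD 4: (0,0) -> (4,0) [heading=0, draw]
  RT 36: heading 0 -> 324
  -- iteration 2/10 --
  FD 4: (4,0) -> (7.236,-2.351) [heading=324, draw]
  RT 36: heading 324 -> 288
  -- iteration 3/10 --
  FD 4: (7.236,-2.351) -> (8.472,-6.155) [heading=288, draw]
  RT 36: heading 288 -> 252
  -- iteration 4/10 --
  FD 4: (8.472,-6.155) -> (7.236,-9.96) [heading=252, draw]
  RT 36: heading 252 -> 216
  -- iteration 5/10 --
  FD 4: (7.236,-9.96) -> (4,-12.311) [heading=216, draw]
  RT 36: heading 216 -> 180
  -- iteration 6/10 --
  FD 4: (4,-12.311) -> (0,-12.311) [heading=180, draw]
  RT 36: heading 180 -> 144
  -- iteration 7/10 --
  FD 4: (0,-12.311) -> (-3.236,-9.96) [heading=144, draw]
  RT 36: heading 144 -> 108
  -- iteration 8/10 --
  FD 4: (-3.236,-9.96) -> (-4.472,-6.155) [heading=108, draw]
  RT 36: heading 108 -> 72
  -- iteration 9/10 --
  FD 4: (-4.472,-6.155) -> (-3.236,-2.351) [heading=72, draw]
  RT 36: heading 72 -> 36
  -- iteration 10/10 --
  FD 4: (-3.236,-2.351) -> (0,0) [heading=36, draw]
  RT 36: heading 36 -> 0
]
Final: pos=(0,0), heading=0, 10 segment(s) drawn

Start position: (0, 0)
Final position: (0, 0)
Distance = 0; < 1e-6 -> CLOSED

Answer: yes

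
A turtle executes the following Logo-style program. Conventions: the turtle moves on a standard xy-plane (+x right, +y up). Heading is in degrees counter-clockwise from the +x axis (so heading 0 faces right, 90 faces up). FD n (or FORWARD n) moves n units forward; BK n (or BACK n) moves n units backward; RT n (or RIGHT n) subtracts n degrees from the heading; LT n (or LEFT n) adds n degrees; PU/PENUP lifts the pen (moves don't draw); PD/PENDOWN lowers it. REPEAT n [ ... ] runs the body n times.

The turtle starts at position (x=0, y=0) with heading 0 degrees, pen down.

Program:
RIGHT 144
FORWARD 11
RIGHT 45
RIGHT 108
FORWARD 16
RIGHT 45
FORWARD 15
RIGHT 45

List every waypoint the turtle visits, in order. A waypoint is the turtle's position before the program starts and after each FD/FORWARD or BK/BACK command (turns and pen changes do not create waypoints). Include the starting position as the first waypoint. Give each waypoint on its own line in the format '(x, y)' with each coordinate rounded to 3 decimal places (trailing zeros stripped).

Executing turtle program step by step:
Start: pos=(0,0), heading=0, pen down
RT 144: heading 0 -> 216
FD 11: (0,0) -> (-8.899,-6.466) [heading=216, draw]
RT 45: heading 216 -> 171
RT 108: heading 171 -> 63
FD 16: (-8.899,-6.466) -> (-1.635,7.79) [heading=63, draw]
RT 45: heading 63 -> 18
FD 15: (-1.635,7.79) -> (12.631,12.426) [heading=18, draw]
RT 45: heading 18 -> 333
Final: pos=(12.631,12.426), heading=333, 3 segment(s) drawn
Waypoints (4 total):
(0, 0)
(-8.899, -6.466)
(-1.635, 7.79)
(12.631, 12.426)

Answer: (0, 0)
(-8.899, -6.466)
(-1.635, 7.79)
(12.631, 12.426)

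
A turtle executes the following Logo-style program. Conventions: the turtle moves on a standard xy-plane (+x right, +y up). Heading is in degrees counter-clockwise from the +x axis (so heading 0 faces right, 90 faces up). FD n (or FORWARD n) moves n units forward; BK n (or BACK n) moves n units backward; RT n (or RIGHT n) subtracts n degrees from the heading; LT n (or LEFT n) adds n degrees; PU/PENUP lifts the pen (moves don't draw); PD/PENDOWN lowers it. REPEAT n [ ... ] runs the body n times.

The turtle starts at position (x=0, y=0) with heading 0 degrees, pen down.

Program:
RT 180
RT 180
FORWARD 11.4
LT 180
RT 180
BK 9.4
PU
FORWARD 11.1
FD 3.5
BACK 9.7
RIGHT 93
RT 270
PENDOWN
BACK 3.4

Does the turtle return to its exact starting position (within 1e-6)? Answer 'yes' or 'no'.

Answer: no

Derivation:
Executing turtle program step by step:
Start: pos=(0,0), heading=0, pen down
RT 180: heading 0 -> 180
RT 180: heading 180 -> 0
FD 11.4: (0,0) -> (11.4,0) [heading=0, draw]
LT 180: heading 0 -> 180
RT 180: heading 180 -> 0
BK 9.4: (11.4,0) -> (2,0) [heading=0, draw]
PU: pen up
FD 11.1: (2,0) -> (13.1,0) [heading=0, move]
FD 3.5: (13.1,0) -> (16.6,0) [heading=0, move]
BK 9.7: (16.6,0) -> (6.9,0) [heading=0, move]
RT 93: heading 0 -> 267
RT 270: heading 267 -> 357
PD: pen down
BK 3.4: (6.9,0) -> (3.505,0.178) [heading=357, draw]
Final: pos=(3.505,0.178), heading=357, 3 segment(s) drawn

Start position: (0, 0)
Final position: (3.505, 0.178)
Distance = 3.509; >= 1e-6 -> NOT closed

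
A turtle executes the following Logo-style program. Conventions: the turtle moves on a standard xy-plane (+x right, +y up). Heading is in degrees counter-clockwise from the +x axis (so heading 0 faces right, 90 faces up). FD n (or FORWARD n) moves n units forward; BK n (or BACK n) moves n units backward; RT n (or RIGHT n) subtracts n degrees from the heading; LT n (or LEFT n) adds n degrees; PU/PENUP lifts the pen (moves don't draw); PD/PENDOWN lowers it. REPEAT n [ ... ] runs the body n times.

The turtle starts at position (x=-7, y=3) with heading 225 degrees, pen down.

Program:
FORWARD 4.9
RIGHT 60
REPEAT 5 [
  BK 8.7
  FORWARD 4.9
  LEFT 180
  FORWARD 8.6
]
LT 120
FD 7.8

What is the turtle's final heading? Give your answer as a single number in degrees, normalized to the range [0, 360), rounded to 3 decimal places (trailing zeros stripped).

Executing turtle program step by step:
Start: pos=(-7,3), heading=225, pen down
FD 4.9: (-7,3) -> (-10.465,-0.465) [heading=225, draw]
RT 60: heading 225 -> 165
REPEAT 5 [
  -- iteration 1/5 --
  BK 8.7: (-10.465,-0.465) -> (-2.061,-2.717) [heading=165, draw]
  FD 4.9: (-2.061,-2.717) -> (-6.794,-1.448) [heading=165, draw]
  LT 180: heading 165 -> 345
  FD 8.6: (-6.794,-1.448) -> (1.513,-3.674) [heading=345, draw]
  -- iteration 2/5 --
  BK 8.7: (1.513,-3.674) -> (-6.891,-1.422) [heading=345, draw]
  FD 4.9: (-6.891,-1.422) -> (-2.158,-2.691) [heading=345, draw]
  LT 180: heading 345 -> 165
  FD 8.6: (-2.158,-2.691) -> (-10.465,-0.465) [heading=165, draw]
  -- iteration 3/5 --
  BK 8.7: (-10.465,-0.465) -> (-2.061,-2.717) [heading=165, draw]
  FD 4.9: (-2.061,-2.717) -> (-6.794,-1.448) [heading=165, draw]
  LT 180: heading 165 -> 345
  FD 8.6: (-6.794,-1.448) -> (1.513,-3.674) [heading=345, draw]
  -- iteration 4/5 --
  BK 8.7: (1.513,-3.674) -> (-6.891,-1.422) [heading=345, draw]
  FD 4.9: (-6.891,-1.422) -> (-2.158,-2.691) [heading=345, draw]
  LT 180: heading 345 -> 165
  FD 8.6: (-2.158,-2.691) -> (-10.465,-0.465) [heading=165, draw]
  -- iteration 5/5 --
  BK 8.7: (-10.465,-0.465) -> (-2.061,-2.717) [heading=165, draw]
  FD 4.9: (-2.061,-2.717) -> (-6.794,-1.448) [heading=165, draw]
  LT 180: heading 165 -> 345
  FD 8.6: (-6.794,-1.448) -> (1.513,-3.674) [heading=345, draw]
]
LT 120: heading 345 -> 105
FD 7.8: (1.513,-3.674) -> (-0.506,3.86) [heading=105, draw]
Final: pos=(-0.506,3.86), heading=105, 17 segment(s) drawn

Answer: 105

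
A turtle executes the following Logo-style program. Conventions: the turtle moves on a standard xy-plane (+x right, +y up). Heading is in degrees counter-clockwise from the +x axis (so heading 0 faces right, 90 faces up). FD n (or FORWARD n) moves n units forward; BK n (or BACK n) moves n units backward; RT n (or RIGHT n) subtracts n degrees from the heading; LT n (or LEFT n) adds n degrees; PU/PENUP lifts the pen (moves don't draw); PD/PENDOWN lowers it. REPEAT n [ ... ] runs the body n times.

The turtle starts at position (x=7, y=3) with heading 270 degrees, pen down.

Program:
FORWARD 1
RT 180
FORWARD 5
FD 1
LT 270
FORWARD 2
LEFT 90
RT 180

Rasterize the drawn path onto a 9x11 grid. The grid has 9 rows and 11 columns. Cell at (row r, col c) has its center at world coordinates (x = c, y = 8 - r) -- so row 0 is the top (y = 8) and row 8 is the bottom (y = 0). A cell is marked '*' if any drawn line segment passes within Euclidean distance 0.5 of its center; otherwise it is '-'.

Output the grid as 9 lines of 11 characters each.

Segment 0: (7,3) -> (7,2)
Segment 1: (7,2) -> (7,7)
Segment 2: (7,7) -> (7,8)
Segment 3: (7,8) -> (9,8)

Answer: -------***-
-------*---
-------*---
-------*---
-------*---
-------*---
-------*---
-----------
-----------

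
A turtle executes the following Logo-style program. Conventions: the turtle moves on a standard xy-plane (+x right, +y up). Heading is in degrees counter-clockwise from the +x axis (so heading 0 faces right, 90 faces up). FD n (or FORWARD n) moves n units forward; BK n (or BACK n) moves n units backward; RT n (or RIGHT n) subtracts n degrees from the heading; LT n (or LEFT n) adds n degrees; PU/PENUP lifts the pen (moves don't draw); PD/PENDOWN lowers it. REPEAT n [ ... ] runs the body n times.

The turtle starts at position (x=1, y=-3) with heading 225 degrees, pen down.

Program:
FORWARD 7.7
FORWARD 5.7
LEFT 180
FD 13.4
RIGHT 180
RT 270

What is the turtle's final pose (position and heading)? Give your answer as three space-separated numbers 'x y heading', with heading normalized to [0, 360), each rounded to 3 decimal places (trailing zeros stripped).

Answer: 1 -3 315

Derivation:
Executing turtle program step by step:
Start: pos=(1,-3), heading=225, pen down
FD 7.7: (1,-3) -> (-4.445,-8.445) [heading=225, draw]
FD 5.7: (-4.445,-8.445) -> (-8.475,-12.475) [heading=225, draw]
LT 180: heading 225 -> 45
FD 13.4: (-8.475,-12.475) -> (1,-3) [heading=45, draw]
RT 180: heading 45 -> 225
RT 270: heading 225 -> 315
Final: pos=(1,-3), heading=315, 3 segment(s) drawn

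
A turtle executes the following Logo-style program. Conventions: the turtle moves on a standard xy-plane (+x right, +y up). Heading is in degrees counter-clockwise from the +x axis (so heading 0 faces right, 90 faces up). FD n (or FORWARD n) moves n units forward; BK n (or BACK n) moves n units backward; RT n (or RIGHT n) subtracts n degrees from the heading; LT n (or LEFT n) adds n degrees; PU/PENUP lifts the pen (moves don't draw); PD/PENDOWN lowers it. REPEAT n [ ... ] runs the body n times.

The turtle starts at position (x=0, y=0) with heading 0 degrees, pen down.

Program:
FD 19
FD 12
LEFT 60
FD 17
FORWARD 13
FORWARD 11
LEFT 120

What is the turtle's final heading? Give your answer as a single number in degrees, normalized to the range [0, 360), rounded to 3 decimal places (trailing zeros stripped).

Executing turtle program step by step:
Start: pos=(0,0), heading=0, pen down
FD 19: (0,0) -> (19,0) [heading=0, draw]
FD 12: (19,0) -> (31,0) [heading=0, draw]
LT 60: heading 0 -> 60
FD 17: (31,0) -> (39.5,14.722) [heading=60, draw]
FD 13: (39.5,14.722) -> (46,25.981) [heading=60, draw]
FD 11: (46,25.981) -> (51.5,35.507) [heading=60, draw]
LT 120: heading 60 -> 180
Final: pos=(51.5,35.507), heading=180, 5 segment(s) drawn

Answer: 180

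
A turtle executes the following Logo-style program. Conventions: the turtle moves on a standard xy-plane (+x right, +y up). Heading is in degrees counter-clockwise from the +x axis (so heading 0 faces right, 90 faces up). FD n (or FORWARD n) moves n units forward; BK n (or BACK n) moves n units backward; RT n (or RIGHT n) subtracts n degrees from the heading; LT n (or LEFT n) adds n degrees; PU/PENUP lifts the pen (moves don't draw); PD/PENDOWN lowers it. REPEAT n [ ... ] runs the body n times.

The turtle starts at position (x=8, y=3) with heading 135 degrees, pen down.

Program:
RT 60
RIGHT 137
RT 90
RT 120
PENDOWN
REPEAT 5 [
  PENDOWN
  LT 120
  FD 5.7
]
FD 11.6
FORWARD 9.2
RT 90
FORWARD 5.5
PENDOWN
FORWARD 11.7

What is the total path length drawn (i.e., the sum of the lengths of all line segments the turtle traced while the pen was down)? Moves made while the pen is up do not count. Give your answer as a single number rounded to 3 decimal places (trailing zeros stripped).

Answer: 66.5

Derivation:
Executing turtle program step by step:
Start: pos=(8,3), heading=135, pen down
RT 60: heading 135 -> 75
RT 137: heading 75 -> 298
RT 90: heading 298 -> 208
RT 120: heading 208 -> 88
PD: pen down
REPEAT 5 [
  -- iteration 1/5 --
  PD: pen down
  LT 120: heading 88 -> 208
  FD 5.7: (8,3) -> (2.967,0.324) [heading=208, draw]
  -- iteration 2/5 --
  PD: pen down
  LT 120: heading 208 -> 328
  FD 5.7: (2.967,0.324) -> (7.801,-2.697) [heading=328, draw]
  -- iteration 3/5 --
  PD: pen down
  LT 120: heading 328 -> 88
  FD 5.7: (7.801,-2.697) -> (8,3) [heading=88, draw]
  -- iteration 4/5 --
  PD: pen down
  LT 120: heading 88 -> 208
  FD 5.7: (8,3) -> (2.967,0.324) [heading=208, draw]
  -- iteration 5/5 --
  PD: pen down
  LT 120: heading 208 -> 328
  FD 5.7: (2.967,0.324) -> (7.801,-2.697) [heading=328, draw]
]
FD 11.6: (7.801,-2.697) -> (17.638,-8.844) [heading=328, draw]
FD 9.2: (17.638,-8.844) -> (25.44,-13.719) [heading=328, draw]
RT 90: heading 328 -> 238
FD 5.5: (25.44,-13.719) -> (22.526,-18.383) [heading=238, draw]
PD: pen down
FD 11.7: (22.526,-18.383) -> (16.326,-28.305) [heading=238, draw]
Final: pos=(16.326,-28.305), heading=238, 9 segment(s) drawn

Segment lengths:
  seg 1: (8,3) -> (2.967,0.324), length = 5.7
  seg 2: (2.967,0.324) -> (7.801,-2.697), length = 5.7
  seg 3: (7.801,-2.697) -> (8,3), length = 5.7
  seg 4: (8,3) -> (2.967,0.324), length = 5.7
  seg 5: (2.967,0.324) -> (7.801,-2.697), length = 5.7
  seg 6: (7.801,-2.697) -> (17.638,-8.844), length = 11.6
  seg 7: (17.638,-8.844) -> (25.44,-13.719), length = 9.2
  seg 8: (25.44,-13.719) -> (22.526,-18.383), length = 5.5
  seg 9: (22.526,-18.383) -> (16.326,-28.305), length = 11.7
Total = 66.5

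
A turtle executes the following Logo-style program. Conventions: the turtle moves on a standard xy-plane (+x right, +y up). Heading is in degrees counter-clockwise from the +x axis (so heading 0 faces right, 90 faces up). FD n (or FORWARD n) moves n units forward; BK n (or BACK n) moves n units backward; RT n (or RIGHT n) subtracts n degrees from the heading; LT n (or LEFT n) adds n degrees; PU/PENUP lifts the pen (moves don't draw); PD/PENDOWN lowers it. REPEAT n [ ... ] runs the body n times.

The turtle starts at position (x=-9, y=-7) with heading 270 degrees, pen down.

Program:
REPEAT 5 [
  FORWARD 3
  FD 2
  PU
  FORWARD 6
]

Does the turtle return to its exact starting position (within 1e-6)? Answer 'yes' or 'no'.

Answer: no

Derivation:
Executing turtle program step by step:
Start: pos=(-9,-7), heading=270, pen down
REPEAT 5 [
  -- iteration 1/5 --
  FD 3: (-9,-7) -> (-9,-10) [heading=270, draw]
  FD 2: (-9,-10) -> (-9,-12) [heading=270, draw]
  PU: pen up
  FD 6: (-9,-12) -> (-9,-18) [heading=270, move]
  -- iteration 2/5 --
  FD 3: (-9,-18) -> (-9,-21) [heading=270, move]
  FD 2: (-9,-21) -> (-9,-23) [heading=270, move]
  PU: pen up
  FD 6: (-9,-23) -> (-9,-29) [heading=270, move]
  -- iteration 3/5 --
  FD 3: (-9,-29) -> (-9,-32) [heading=270, move]
  FD 2: (-9,-32) -> (-9,-34) [heading=270, move]
  PU: pen up
  FD 6: (-9,-34) -> (-9,-40) [heading=270, move]
  -- iteration 4/5 --
  FD 3: (-9,-40) -> (-9,-43) [heading=270, move]
  FD 2: (-9,-43) -> (-9,-45) [heading=270, move]
  PU: pen up
  FD 6: (-9,-45) -> (-9,-51) [heading=270, move]
  -- iteration 5/5 --
  FD 3: (-9,-51) -> (-9,-54) [heading=270, move]
  FD 2: (-9,-54) -> (-9,-56) [heading=270, move]
  PU: pen up
  FD 6: (-9,-56) -> (-9,-62) [heading=270, move]
]
Final: pos=(-9,-62), heading=270, 2 segment(s) drawn

Start position: (-9, -7)
Final position: (-9, -62)
Distance = 55; >= 1e-6 -> NOT closed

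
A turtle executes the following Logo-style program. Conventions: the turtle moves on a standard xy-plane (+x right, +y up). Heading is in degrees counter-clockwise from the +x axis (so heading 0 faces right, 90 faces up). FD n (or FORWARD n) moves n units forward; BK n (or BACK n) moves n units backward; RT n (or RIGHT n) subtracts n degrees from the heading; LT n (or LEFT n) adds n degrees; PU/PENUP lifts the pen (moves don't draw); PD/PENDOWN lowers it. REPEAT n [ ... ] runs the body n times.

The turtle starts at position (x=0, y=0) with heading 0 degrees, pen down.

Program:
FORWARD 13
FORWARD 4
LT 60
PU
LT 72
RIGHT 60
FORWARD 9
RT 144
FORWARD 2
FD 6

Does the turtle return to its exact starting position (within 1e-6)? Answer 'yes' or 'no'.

Answer: no

Derivation:
Executing turtle program step by step:
Start: pos=(0,0), heading=0, pen down
FD 13: (0,0) -> (13,0) [heading=0, draw]
FD 4: (13,0) -> (17,0) [heading=0, draw]
LT 60: heading 0 -> 60
PU: pen up
LT 72: heading 60 -> 132
RT 60: heading 132 -> 72
FD 9: (17,0) -> (19.781,8.56) [heading=72, move]
RT 144: heading 72 -> 288
FD 2: (19.781,8.56) -> (20.399,6.657) [heading=288, move]
FD 6: (20.399,6.657) -> (22.253,0.951) [heading=288, move]
Final: pos=(22.253,0.951), heading=288, 2 segment(s) drawn

Start position: (0, 0)
Final position: (22.253, 0.951)
Distance = 22.274; >= 1e-6 -> NOT closed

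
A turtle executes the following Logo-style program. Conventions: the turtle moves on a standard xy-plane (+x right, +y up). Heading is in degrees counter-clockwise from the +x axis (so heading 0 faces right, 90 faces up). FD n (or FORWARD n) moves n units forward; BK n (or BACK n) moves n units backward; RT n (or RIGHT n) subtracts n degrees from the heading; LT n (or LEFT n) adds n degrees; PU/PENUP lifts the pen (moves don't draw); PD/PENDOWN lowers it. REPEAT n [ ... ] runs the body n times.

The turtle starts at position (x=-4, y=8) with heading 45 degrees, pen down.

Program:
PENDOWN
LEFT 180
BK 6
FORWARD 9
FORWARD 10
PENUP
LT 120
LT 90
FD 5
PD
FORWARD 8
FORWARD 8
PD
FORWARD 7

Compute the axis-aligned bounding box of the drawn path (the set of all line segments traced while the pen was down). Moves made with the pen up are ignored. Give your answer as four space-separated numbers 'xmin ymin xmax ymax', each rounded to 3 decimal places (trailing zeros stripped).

Executing turtle program step by step:
Start: pos=(-4,8), heading=45, pen down
PD: pen down
LT 180: heading 45 -> 225
BK 6: (-4,8) -> (0.243,12.243) [heading=225, draw]
FD 9: (0.243,12.243) -> (-6.121,5.879) [heading=225, draw]
FD 10: (-6.121,5.879) -> (-13.192,-1.192) [heading=225, draw]
PU: pen up
LT 120: heading 225 -> 345
LT 90: heading 345 -> 75
FD 5: (-13.192,-1.192) -> (-11.898,3.637) [heading=75, move]
PD: pen down
FD 8: (-11.898,3.637) -> (-9.828,11.365) [heading=75, draw]
FD 8: (-9.828,11.365) -> (-7.757,19.092) [heading=75, draw]
PD: pen down
FD 7: (-7.757,19.092) -> (-5.945,25.854) [heading=75, draw]
Final: pos=(-5.945,25.854), heading=75, 6 segment(s) drawn

Segment endpoints: x in {-13.192, -11.898, -9.828, -7.757, -6.121, -5.945, -4, 0.243}, y in {-1.192, 3.637, 5.879, 8, 11.365, 12.243, 19.092, 25.854}
xmin=-13.192, ymin=-1.192, xmax=0.243, ymax=25.854

Answer: -13.192 -1.192 0.243 25.854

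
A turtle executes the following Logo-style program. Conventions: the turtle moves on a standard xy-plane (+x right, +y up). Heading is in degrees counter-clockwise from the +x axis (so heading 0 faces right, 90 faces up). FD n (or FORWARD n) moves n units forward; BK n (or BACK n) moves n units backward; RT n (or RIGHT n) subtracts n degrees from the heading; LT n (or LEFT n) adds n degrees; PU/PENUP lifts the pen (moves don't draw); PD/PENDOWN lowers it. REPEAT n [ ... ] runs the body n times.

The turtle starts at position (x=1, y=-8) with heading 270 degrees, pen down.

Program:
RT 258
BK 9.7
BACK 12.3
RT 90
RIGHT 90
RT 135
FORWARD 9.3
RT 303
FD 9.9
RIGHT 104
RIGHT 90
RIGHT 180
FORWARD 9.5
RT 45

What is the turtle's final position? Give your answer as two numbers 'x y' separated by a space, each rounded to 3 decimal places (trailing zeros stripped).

Answer: -21.13 13.625

Derivation:
Executing turtle program step by step:
Start: pos=(1,-8), heading=270, pen down
RT 258: heading 270 -> 12
BK 9.7: (1,-8) -> (-8.488,-10.017) [heading=12, draw]
BK 12.3: (-8.488,-10.017) -> (-20.519,-12.574) [heading=12, draw]
RT 90: heading 12 -> 282
RT 90: heading 282 -> 192
RT 135: heading 192 -> 57
FD 9.3: (-20.519,-12.574) -> (-15.454,-4.774) [heading=57, draw]
RT 303: heading 57 -> 114
FD 9.9: (-15.454,-4.774) -> (-19.481,4.27) [heading=114, draw]
RT 104: heading 114 -> 10
RT 90: heading 10 -> 280
RT 180: heading 280 -> 100
FD 9.5: (-19.481,4.27) -> (-21.13,13.625) [heading=100, draw]
RT 45: heading 100 -> 55
Final: pos=(-21.13,13.625), heading=55, 5 segment(s) drawn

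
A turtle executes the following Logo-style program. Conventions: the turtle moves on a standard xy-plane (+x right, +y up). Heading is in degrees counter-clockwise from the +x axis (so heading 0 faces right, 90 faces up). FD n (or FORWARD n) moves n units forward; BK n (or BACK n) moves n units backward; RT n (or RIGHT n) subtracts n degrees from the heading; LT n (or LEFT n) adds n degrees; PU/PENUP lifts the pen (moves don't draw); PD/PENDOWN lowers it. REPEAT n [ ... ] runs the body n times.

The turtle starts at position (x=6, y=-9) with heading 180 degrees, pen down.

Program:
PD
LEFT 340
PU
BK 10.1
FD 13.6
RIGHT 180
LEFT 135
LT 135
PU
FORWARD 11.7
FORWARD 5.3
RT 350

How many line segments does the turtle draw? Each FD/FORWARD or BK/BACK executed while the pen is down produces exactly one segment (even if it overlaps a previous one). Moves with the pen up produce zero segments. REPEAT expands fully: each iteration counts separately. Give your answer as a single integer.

Answer: 0

Derivation:
Executing turtle program step by step:
Start: pos=(6,-9), heading=180, pen down
PD: pen down
LT 340: heading 180 -> 160
PU: pen up
BK 10.1: (6,-9) -> (15.491,-12.454) [heading=160, move]
FD 13.6: (15.491,-12.454) -> (2.711,-7.803) [heading=160, move]
RT 180: heading 160 -> 340
LT 135: heading 340 -> 115
LT 135: heading 115 -> 250
PU: pen up
FD 11.7: (2.711,-7.803) -> (-1.291,-18.797) [heading=250, move]
FD 5.3: (-1.291,-18.797) -> (-3.103,-23.778) [heading=250, move]
RT 350: heading 250 -> 260
Final: pos=(-3.103,-23.778), heading=260, 0 segment(s) drawn
Segments drawn: 0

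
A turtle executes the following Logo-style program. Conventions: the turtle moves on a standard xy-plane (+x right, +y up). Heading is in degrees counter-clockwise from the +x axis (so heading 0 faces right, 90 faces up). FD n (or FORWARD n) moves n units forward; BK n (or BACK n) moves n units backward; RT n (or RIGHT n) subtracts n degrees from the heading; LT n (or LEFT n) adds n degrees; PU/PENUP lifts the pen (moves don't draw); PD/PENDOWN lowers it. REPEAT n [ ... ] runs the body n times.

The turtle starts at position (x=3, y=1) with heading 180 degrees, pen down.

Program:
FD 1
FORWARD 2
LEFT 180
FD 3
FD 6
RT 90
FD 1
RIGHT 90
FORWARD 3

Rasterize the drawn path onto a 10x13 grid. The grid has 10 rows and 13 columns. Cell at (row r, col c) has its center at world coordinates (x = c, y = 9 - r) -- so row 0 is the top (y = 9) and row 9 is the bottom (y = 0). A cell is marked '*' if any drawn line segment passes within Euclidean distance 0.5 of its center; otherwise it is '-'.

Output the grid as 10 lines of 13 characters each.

Answer: -------------
-------------
-------------
-------------
-------------
-------------
-------------
-------------
**********---
------****---

Derivation:
Segment 0: (3,1) -> (2,1)
Segment 1: (2,1) -> (0,1)
Segment 2: (0,1) -> (3,1)
Segment 3: (3,1) -> (9,1)
Segment 4: (9,1) -> (9,-0)
Segment 5: (9,-0) -> (6,-0)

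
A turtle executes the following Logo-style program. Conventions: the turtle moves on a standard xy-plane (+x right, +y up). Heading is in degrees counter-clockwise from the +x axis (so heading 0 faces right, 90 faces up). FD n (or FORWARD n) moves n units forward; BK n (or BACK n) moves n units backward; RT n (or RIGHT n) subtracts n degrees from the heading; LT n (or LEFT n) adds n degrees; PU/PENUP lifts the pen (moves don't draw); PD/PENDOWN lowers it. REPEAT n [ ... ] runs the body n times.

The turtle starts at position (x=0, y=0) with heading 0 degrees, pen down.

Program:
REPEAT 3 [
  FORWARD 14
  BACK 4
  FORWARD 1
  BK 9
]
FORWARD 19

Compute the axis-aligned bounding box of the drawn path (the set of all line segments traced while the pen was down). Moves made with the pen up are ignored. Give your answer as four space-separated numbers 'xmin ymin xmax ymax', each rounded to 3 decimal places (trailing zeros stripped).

Answer: 0 0 25 0

Derivation:
Executing turtle program step by step:
Start: pos=(0,0), heading=0, pen down
REPEAT 3 [
  -- iteration 1/3 --
  FD 14: (0,0) -> (14,0) [heading=0, draw]
  BK 4: (14,0) -> (10,0) [heading=0, draw]
  FD 1: (10,0) -> (11,0) [heading=0, draw]
  BK 9: (11,0) -> (2,0) [heading=0, draw]
  -- iteration 2/3 --
  FD 14: (2,0) -> (16,0) [heading=0, draw]
  BK 4: (16,0) -> (12,0) [heading=0, draw]
  FD 1: (12,0) -> (13,0) [heading=0, draw]
  BK 9: (13,0) -> (4,0) [heading=0, draw]
  -- iteration 3/3 --
  FD 14: (4,0) -> (18,0) [heading=0, draw]
  BK 4: (18,0) -> (14,0) [heading=0, draw]
  FD 1: (14,0) -> (15,0) [heading=0, draw]
  BK 9: (15,0) -> (6,0) [heading=0, draw]
]
FD 19: (6,0) -> (25,0) [heading=0, draw]
Final: pos=(25,0), heading=0, 13 segment(s) drawn

Segment endpoints: x in {0, 2, 4, 6, 10, 11, 12, 13, 14, 15, 16, 18, 25}, y in {0}
xmin=0, ymin=0, xmax=25, ymax=0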